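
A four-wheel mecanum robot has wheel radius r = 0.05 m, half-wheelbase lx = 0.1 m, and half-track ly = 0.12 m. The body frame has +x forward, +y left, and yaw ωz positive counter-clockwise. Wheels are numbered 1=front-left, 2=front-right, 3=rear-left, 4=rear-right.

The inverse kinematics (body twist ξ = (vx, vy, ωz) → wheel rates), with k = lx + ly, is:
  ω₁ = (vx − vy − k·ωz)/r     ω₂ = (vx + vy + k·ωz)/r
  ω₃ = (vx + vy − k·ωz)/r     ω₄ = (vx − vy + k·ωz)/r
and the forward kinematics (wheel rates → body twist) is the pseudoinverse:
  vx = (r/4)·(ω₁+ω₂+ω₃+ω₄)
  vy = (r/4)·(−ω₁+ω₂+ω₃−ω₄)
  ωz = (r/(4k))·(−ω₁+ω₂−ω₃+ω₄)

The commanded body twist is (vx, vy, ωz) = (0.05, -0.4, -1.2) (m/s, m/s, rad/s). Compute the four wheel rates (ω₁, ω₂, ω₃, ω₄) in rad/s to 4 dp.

k = lx + ly = 0.1 + 0.12 = 0.2200;  k·ωz = 0.2200·-1.2 = -0.2640
ω₁ (FL) = (vx − vy − k·ωz)/r = 0.7140/0.05 = 14.2800
ω₂ (FR) = (vx + vy + k·ωz)/r = -0.6140/0.05 = -12.2800
ω₃ (RL) = (vx + vy − k·ωz)/r = -0.0860/0.05 = -1.7200
ω₄ (RR) = (vx − vy + k·ωz)/r = 0.1860/0.05 = 3.7200

(14.2800, -12.2800, -1.7200, 3.7200)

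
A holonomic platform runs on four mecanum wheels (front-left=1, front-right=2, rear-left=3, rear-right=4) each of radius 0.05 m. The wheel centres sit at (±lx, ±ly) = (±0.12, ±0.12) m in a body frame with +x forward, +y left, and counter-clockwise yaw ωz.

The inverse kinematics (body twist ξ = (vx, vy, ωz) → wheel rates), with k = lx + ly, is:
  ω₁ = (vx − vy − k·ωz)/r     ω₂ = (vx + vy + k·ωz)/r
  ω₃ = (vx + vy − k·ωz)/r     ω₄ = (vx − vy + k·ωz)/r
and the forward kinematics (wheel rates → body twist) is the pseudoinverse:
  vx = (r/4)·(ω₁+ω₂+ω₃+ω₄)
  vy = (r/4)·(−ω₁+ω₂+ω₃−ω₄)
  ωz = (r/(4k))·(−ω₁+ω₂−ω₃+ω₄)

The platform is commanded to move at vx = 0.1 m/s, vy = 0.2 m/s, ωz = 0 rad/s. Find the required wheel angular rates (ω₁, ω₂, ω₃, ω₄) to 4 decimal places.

k = lx + ly = 0.12 + 0.12 = 0.2400;  k·ωz = 0.2400·0 = 0.0000
ω₁ (FL) = (vx − vy − k·ωz)/r = -0.1000/0.05 = -2.0000
ω₂ (FR) = (vx + vy + k·ωz)/r = 0.3000/0.05 = 6.0000
ω₃ (RL) = (vx + vy − k·ωz)/r = 0.3000/0.05 = 6.0000
ω₄ (RR) = (vx − vy + k·ωz)/r = -0.1000/0.05 = -2.0000

(-2.0000, 6.0000, 6.0000, -2.0000)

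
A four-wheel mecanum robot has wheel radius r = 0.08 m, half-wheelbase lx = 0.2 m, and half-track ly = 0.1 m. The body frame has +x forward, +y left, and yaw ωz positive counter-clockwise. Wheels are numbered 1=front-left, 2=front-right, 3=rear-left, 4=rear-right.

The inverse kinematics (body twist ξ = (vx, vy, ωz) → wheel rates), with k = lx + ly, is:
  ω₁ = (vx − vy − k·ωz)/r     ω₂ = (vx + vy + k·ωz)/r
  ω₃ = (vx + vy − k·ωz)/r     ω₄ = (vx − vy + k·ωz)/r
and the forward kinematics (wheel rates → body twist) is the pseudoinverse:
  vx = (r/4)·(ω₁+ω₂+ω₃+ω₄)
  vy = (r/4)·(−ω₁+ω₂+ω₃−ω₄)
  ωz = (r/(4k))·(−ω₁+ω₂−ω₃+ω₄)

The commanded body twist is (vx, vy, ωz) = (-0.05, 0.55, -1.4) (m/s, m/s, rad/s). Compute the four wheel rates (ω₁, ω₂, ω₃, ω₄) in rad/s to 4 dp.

(-2.2500, 1.0000, 11.5000, -12.7500)

k = lx + ly = 0.2 + 0.1 = 0.3000;  k·ωz = 0.3000·-1.4 = -0.4200
ω₁ (FL) = (vx − vy − k·ωz)/r = -0.1800/0.08 = -2.2500
ω₂ (FR) = (vx + vy + k·ωz)/r = 0.0800/0.08 = 1.0000
ω₃ (RL) = (vx + vy − k·ωz)/r = 0.9200/0.08 = 11.5000
ω₄ (RR) = (vx − vy + k·ωz)/r = -1.0200/0.08 = -12.7500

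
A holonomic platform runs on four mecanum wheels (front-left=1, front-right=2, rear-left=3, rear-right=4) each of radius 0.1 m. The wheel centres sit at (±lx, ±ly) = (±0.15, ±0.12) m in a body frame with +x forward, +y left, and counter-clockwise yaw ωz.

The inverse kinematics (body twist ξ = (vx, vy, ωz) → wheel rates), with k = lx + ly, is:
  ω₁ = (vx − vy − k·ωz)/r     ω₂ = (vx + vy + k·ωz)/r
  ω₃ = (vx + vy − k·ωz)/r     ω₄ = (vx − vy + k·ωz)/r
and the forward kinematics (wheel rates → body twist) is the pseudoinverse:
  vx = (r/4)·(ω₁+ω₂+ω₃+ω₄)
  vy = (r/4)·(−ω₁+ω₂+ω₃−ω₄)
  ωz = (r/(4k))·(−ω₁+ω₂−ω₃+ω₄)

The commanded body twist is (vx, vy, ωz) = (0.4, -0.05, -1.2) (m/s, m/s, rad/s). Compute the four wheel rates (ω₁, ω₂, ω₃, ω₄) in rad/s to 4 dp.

(7.7400, 0.2600, 6.7400, 1.2600)

k = lx + ly = 0.15 + 0.12 = 0.2700;  k·ωz = 0.2700·-1.2 = -0.3240
ω₁ (FL) = (vx − vy − k·ωz)/r = 0.7740/0.1 = 7.7400
ω₂ (FR) = (vx + vy + k·ωz)/r = 0.0260/0.1 = 0.2600
ω₃ (RL) = (vx + vy − k·ωz)/r = 0.6740/0.1 = 6.7400
ω₄ (RR) = (vx − vy + k·ωz)/r = 0.1260/0.1 = 1.2600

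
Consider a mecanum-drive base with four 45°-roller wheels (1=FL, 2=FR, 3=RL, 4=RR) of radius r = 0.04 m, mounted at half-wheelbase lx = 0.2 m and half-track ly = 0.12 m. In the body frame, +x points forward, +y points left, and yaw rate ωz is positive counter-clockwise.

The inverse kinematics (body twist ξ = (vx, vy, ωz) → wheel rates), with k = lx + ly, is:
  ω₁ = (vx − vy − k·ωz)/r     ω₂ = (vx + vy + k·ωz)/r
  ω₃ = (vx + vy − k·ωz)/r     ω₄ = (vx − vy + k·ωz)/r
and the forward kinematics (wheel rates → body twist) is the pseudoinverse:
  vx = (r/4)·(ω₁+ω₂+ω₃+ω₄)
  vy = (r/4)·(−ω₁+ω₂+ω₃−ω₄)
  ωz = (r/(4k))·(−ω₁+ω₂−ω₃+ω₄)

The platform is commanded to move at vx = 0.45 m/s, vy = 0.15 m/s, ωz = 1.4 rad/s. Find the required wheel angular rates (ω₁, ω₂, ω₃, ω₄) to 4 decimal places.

k = lx + ly = 0.2 + 0.12 = 0.3200;  k·ωz = 0.3200·1.4 = 0.4480
ω₁ (FL) = (vx − vy − k·ωz)/r = -0.1480/0.04 = -3.7000
ω₂ (FR) = (vx + vy + k·ωz)/r = 1.0480/0.04 = 26.2000
ω₃ (RL) = (vx + vy − k·ωz)/r = 0.1520/0.04 = 3.8000
ω₄ (RR) = (vx − vy + k·ωz)/r = 0.7480/0.04 = 18.7000

(-3.7000, 26.2000, 3.8000, 18.7000)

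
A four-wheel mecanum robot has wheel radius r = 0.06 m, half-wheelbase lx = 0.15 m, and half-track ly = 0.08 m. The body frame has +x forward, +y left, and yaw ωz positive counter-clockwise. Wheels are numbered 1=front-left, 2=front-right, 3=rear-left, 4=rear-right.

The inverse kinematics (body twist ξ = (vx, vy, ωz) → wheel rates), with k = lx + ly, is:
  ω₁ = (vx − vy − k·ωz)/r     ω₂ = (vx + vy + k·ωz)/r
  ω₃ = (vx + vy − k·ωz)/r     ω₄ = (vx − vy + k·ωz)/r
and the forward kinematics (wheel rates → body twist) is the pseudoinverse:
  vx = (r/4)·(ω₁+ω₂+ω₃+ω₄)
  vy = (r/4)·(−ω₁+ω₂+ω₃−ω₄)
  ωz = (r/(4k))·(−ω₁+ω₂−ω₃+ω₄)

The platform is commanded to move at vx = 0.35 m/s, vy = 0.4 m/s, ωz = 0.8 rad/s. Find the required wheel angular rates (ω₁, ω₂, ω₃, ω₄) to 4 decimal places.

k = lx + ly = 0.15 + 0.08 = 0.2300;  k·ωz = 0.2300·0.8 = 0.1840
ω₁ (FL) = (vx − vy − k·ωz)/r = -0.2340/0.06 = -3.9000
ω₂ (FR) = (vx + vy + k·ωz)/r = 0.9340/0.06 = 15.5667
ω₃ (RL) = (vx + vy − k·ωz)/r = 0.5660/0.06 = 9.4333
ω₄ (RR) = (vx − vy + k·ωz)/r = 0.1340/0.06 = 2.2333

(-3.9000, 15.5667, 9.4333, 2.2333)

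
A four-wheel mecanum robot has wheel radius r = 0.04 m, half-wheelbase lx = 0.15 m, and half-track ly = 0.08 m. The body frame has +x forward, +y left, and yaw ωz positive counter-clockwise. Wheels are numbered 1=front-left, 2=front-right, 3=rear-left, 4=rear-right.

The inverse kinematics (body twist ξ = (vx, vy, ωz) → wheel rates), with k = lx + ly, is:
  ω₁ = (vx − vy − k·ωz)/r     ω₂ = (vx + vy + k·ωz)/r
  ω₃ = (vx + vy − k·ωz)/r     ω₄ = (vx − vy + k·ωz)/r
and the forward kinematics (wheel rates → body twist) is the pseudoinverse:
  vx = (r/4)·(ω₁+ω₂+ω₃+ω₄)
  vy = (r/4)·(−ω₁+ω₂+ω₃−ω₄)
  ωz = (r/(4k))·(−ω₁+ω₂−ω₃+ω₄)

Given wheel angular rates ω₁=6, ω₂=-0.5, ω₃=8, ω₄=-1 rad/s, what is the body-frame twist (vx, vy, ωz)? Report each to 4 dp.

k = lx + ly = 0.15 + 0.08 = 0.2300
ω₁+ω₂+ω₃+ω₄ = 12.5000  →  vx = (0.04/4)·12.5000 = 0.1250
−ω₁+ω₂+ω₃−ω₄ = 2.5000  →  vy = (0.04/4)·2.5000 = 0.0250
−ω₁+ω₂−ω₃+ω₄ = -15.5000  →  ωz = (0.04/0.9200)·-15.5000 = -0.6739

(0.1250, 0.0250, -0.6739)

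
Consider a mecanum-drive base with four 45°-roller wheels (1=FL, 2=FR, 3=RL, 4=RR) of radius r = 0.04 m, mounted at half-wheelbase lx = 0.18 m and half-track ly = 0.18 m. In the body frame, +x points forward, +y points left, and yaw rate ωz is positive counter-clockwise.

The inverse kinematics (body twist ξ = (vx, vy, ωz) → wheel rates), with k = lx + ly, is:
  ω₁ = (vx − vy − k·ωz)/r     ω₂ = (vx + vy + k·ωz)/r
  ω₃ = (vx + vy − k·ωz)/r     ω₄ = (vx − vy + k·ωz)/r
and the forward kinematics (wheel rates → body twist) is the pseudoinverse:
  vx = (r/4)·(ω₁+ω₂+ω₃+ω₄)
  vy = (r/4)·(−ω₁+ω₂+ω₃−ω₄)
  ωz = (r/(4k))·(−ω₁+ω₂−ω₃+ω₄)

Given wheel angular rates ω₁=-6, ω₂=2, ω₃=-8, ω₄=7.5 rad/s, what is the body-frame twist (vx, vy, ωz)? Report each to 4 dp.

k = lx + ly = 0.18 + 0.18 = 0.3600
ω₁+ω₂+ω₃+ω₄ = -4.5000  →  vx = (0.04/4)·-4.5000 = -0.0450
−ω₁+ω₂+ω₃−ω₄ = -7.5000  →  vy = (0.04/4)·-7.5000 = -0.0750
−ω₁+ω₂−ω₃+ω₄ = 23.5000  →  ωz = (0.04/1.4400)·23.5000 = 0.6528

(-0.0450, -0.0750, 0.6528)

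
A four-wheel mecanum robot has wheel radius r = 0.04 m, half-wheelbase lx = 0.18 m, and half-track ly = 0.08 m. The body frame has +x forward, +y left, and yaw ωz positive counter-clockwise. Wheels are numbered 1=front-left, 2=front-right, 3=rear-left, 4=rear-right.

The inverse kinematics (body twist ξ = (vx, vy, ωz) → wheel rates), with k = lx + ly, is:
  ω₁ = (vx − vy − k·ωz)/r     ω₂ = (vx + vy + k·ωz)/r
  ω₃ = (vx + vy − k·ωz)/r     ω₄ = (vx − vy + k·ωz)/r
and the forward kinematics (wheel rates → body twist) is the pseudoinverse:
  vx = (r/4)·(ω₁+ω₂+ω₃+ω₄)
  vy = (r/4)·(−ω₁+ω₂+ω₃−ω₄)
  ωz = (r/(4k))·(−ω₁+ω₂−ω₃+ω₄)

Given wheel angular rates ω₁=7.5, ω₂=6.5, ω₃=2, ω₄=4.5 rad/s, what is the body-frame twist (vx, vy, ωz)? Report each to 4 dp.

k = lx + ly = 0.18 + 0.08 = 0.2600
ω₁+ω₂+ω₃+ω₄ = 20.5000  →  vx = (0.04/4)·20.5000 = 0.2050
−ω₁+ω₂+ω₃−ω₄ = -3.5000  →  vy = (0.04/4)·-3.5000 = -0.0350
−ω₁+ω₂−ω₃+ω₄ = 1.5000  →  ωz = (0.04/1.0400)·1.5000 = 0.0577

(0.2050, -0.0350, 0.0577)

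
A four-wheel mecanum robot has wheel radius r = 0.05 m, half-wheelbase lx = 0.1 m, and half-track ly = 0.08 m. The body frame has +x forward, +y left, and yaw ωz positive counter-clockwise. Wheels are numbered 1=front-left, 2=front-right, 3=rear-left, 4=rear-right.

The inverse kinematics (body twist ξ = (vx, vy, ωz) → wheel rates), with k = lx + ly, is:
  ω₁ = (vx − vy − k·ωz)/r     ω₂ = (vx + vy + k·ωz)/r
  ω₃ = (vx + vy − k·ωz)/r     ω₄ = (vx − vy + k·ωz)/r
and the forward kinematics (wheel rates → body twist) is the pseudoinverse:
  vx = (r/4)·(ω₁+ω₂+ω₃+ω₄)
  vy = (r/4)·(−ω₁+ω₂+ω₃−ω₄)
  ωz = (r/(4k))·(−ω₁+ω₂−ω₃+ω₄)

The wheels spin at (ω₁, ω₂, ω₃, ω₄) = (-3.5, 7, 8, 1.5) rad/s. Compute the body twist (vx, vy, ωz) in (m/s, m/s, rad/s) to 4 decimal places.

(0.1625, 0.2125, 0.2778)

k = lx + ly = 0.1 + 0.08 = 0.1800
ω₁+ω₂+ω₃+ω₄ = 13.0000  →  vx = (0.05/4)·13.0000 = 0.1625
−ω₁+ω₂+ω₃−ω₄ = 17.0000  →  vy = (0.05/4)·17.0000 = 0.2125
−ω₁+ω₂−ω₃+ω₄ = 4.0000  →  ωz = (0.05/0.7200)·4.0000 = 0.2778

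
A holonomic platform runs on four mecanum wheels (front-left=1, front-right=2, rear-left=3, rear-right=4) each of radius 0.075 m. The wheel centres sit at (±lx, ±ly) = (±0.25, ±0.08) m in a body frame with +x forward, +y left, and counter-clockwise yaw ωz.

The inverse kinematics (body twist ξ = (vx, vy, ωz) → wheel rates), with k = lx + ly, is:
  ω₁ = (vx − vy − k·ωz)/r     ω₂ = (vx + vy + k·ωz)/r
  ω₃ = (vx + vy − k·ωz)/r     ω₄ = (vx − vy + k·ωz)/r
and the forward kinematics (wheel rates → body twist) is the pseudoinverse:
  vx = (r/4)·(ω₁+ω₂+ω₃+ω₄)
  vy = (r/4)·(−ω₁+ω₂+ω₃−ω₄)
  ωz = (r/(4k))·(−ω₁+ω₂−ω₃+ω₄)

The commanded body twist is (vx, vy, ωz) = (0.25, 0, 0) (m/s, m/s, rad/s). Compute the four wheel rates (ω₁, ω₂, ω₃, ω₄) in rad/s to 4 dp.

(3.3333, 3.3333, 3.3333, 3.3333)

k = lx + ly = 0.25 + 0.08 = 0.3300;  k·ωz = 0.3300·0 = 0.0000
ω₁ (FL) = (vx − vy − k·ωz)/r = 0.2500/0.075 = 3.3333
ω₂ (FR) = (vx + vy + k·ωz)/r = 0.2500/0.075 = 3.3333
ω₃ (RL) = (vx + vy − k·ωz)/r = 0.2500/0.075 = 3.3333
ω₄ (RR) = (vx − vy + k·ωz)/r = 0.2500/0.075 = 3.3333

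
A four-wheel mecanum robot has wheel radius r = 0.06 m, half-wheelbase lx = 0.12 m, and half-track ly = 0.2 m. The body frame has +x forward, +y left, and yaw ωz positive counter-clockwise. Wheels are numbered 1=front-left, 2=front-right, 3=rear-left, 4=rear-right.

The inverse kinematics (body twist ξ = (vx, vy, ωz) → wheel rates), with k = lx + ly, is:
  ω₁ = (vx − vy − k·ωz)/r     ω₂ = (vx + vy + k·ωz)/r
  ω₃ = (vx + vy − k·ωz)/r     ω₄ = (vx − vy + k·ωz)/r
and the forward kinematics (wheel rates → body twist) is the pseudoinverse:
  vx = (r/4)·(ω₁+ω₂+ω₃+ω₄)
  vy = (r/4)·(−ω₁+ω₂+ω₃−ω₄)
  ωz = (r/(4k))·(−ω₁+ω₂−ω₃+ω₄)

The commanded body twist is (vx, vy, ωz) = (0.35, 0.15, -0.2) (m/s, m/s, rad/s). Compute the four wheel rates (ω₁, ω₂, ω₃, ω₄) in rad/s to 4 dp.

(4.4000, 7.2667, 9.4000, 2.2667)

k = lx + ly = 0.12 + 0.2 = 0.3200;  k·ωz = 0.3200·-0.2 = -0.0640
ω₁ (FL) = (vx − vy − k·ωz)/r = 0.2640/0.06 = 4.4000
ω₂ (FR) = (vx + vy + k·ωz)/r = 0.4360/0.06 = 7.2667
ω₃ (RL) = (vx + vy − k·ωz)/r = 0.5640/0.06 = 9.4000
ω₄ (RR) = (vx − vy + k·ωz)/r = 0.1360/0.06 = 2.2667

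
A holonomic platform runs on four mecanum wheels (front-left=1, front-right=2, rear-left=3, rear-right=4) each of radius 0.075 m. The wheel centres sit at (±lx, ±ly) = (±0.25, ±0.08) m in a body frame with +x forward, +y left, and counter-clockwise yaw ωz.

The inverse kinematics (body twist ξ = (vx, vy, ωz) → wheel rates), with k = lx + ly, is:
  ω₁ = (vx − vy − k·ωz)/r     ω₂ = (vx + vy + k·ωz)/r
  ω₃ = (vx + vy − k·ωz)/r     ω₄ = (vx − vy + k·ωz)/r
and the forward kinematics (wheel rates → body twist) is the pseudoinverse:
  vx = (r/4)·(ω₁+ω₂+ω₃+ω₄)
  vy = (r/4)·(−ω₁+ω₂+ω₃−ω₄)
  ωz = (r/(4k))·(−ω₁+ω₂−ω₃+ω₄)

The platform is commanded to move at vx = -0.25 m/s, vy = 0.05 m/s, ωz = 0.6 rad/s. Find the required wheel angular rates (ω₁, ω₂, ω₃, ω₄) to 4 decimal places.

k = lx + ly = 0.25 + 0.08 = 0.3300;  k·ωz = 0.3300·0.6 = 0.1980
ω₁ (FL) = (vx − vy − k·ωz)/r = -0.4980/0.075 = -6.6400
ω₂ (FR) = (vx + vy + k·ωz)/r = -0.0020/0.075 = -0.0267
ω₃ (RL) = (vx + vy − k·ωz)/r = -0.3980/0.075 = -5.3067
ω₄ (RR) = (vx − vy + k·ωz)/r = -0.1020/0.075 = -1.3600

(-6.6400, -0.0267, -5.3067, -1.3600)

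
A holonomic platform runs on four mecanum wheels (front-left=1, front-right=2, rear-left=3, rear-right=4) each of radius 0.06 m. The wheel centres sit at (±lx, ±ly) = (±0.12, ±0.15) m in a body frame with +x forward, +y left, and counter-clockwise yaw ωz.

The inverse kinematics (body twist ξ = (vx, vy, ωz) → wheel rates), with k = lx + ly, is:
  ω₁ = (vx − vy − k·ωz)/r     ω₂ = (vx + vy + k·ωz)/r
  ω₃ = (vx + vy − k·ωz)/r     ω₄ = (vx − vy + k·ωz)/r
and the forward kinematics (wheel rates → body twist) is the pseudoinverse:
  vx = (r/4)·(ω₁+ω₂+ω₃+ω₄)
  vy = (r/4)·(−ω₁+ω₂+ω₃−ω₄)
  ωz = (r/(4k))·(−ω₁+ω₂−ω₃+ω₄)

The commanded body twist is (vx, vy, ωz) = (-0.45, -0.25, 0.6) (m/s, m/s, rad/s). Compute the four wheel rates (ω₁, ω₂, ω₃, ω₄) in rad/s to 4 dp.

(-6.0333, -8.9667, -14.3667, -0.6333)

k = lx + ly = 0.12 + 0.15 = 0.2700;  k·ωz = 0.2700·0.6 = 0.1620
ω₁ (FL) = (vx − vy − k·ωz)/r = -0.3620/0.06 = -6.0333
ω₂ (FR) = (vx + vy + k·ωz)/r = -0.5380/0.06 = -8.9667
ω₃ (RL) = (vx + vy − k·ωz)/r = -0.8620/0.06 = -14.3667
ω₄ (RR) = (vx − vy + k·ωz)/r = -0.0380/0.06 = -0.6333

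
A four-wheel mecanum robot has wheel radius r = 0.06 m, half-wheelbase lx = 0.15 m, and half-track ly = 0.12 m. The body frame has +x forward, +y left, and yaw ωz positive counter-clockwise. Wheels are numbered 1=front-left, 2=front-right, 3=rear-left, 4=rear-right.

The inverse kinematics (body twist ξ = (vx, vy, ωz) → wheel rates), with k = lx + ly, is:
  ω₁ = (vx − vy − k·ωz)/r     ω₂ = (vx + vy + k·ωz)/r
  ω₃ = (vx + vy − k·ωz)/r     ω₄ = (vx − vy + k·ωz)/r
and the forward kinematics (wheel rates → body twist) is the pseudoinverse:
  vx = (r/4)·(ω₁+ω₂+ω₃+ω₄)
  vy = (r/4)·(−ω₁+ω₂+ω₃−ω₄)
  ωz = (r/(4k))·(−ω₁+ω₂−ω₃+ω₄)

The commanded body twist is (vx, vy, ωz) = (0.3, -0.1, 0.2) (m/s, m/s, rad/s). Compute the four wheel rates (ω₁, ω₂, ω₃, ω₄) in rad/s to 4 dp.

k = lx + ly = 0.15 + 0.12 = 0.2700;  k·ωz = 0.2700·0.2 = 0.0540
ω₁ (FL) = (vx − vy − k·ωz)/r = 0.3460/0.06 = 5.7667
ω₂ (FR) = (vx + vy + k·ωz)/r = 0.2540/0.06 = 4.2333
ω₃ (RL) = (vx + vy − k·ωz)/r = 0.1460/0.06 = 2.4333
ω₄ (RR) = (vx − vy + k·ωz)/r = 0.4540/0.06 = 7.5667

(5.7667, 4.2333, 2.4333, 7.5667)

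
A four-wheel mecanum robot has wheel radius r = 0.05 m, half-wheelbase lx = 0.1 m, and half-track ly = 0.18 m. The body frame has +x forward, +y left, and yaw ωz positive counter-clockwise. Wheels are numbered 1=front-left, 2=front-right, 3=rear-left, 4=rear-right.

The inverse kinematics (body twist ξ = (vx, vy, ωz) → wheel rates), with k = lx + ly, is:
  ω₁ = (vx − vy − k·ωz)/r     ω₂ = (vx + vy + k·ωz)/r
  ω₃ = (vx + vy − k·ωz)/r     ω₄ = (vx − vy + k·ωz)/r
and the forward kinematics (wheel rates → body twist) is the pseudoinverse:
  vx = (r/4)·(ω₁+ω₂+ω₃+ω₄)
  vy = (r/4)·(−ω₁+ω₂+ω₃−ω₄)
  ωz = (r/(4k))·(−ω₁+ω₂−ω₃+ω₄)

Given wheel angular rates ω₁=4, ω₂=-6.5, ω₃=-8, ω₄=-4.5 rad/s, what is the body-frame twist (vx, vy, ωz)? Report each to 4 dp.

(-0.1875, -0.1750, -0.3125)

k = lx + ly = 0.1 + 0.18 = 0.2800
ω₁+ω₂+ω₃+ω₄ = -15.0000  →  vx = (0.05/4)·-15.0000 = -0.1875
−ω₁+ω₂+ω₃−ω₄ = -14.0000  →  vy = (0.05/4)·-14.0000 = -0.1750
−ω₁+ω₂−ω₃+ω₄ = -7.0000  →  ωz = (0.05/1.1200)·-7.0000 = -0.3125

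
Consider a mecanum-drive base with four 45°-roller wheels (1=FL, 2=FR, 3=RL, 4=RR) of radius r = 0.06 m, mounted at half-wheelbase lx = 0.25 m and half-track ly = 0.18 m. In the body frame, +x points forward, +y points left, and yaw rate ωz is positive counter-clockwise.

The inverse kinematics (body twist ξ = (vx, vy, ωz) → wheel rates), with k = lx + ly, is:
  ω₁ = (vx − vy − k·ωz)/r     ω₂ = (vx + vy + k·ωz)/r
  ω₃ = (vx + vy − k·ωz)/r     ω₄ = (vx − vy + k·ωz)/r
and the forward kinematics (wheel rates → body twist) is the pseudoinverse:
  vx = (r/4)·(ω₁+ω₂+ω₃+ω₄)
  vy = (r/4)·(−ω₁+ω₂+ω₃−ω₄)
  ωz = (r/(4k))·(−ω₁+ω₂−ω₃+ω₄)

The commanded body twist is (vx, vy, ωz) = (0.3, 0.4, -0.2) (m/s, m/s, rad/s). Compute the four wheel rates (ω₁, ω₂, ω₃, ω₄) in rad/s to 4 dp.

k = lx + ly = 0.25 + 0.18 = 0.4300;  k·ωz = 0.4300·-0.2 = -0.0860
ω₁ (FL) = (vx − vy − k·ωz)/r = -0.0140/0.06 = -0.2333
ω₂ (FR) = (vx + vy + k·ωz)/r = 0.6140/0.06 = 10.2333
ω₃ (RL) = (vx + vy − k·ωz)/r = 0.7860/0.06 = 13.1000
ω₄ (RR) = (vx − vy + k·ωz)/r = -0.1860/0.06 = -3.1000

(-0.2333, 10.2333, 13.1000, -3.1000)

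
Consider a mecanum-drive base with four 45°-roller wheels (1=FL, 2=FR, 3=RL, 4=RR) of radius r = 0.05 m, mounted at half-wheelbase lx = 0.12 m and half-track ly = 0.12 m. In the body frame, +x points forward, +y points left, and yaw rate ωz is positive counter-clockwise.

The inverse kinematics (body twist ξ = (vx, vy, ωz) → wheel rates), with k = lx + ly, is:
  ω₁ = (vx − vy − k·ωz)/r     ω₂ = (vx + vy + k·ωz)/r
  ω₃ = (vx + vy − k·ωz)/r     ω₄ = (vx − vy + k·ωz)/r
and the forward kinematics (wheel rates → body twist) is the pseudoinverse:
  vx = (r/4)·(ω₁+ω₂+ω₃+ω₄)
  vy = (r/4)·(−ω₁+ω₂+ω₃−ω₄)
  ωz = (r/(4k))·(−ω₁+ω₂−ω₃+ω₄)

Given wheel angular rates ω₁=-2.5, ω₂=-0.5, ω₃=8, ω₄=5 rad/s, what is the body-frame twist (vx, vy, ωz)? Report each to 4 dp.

k = lx + ly = 0.12 + 0.12 = 0.2400
ω₁+ω₂+ω₃+ω₄ = 10.0000  →  vx = (0.05/4)·10.0000 = 0.1250
−ω₁+ω₂+ω₃−ω₄ = 5.0000  →  vy = (0.05/4)·5.0000 = 0.0625
−ω₁+ω₂−ω₃+ω₄ = -1.0000  →  ωz = (0.05/0.9600)·-1.0000 = -0.0521

(0.1250, 0.0625, -0.0521)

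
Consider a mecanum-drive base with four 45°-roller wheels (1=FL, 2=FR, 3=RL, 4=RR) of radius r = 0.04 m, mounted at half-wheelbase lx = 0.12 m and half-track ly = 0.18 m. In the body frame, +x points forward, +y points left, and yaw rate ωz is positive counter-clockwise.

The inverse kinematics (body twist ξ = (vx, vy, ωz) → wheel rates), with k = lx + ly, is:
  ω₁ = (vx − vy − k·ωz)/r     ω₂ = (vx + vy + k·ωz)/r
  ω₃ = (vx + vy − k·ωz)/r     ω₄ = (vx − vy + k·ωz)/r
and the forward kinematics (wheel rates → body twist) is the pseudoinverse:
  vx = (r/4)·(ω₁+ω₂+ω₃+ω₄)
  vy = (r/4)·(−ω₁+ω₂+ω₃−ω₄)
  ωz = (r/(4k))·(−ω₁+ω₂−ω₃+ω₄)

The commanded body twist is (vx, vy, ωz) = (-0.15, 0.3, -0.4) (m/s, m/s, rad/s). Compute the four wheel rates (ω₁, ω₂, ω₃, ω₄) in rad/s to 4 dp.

(-8.2500, 0.7500, 6.7500, -14.2500)

k = lx + ly = 0.12 + 0.18 = 0.3000;  k·ωz = 0.3000·-0.4 = -0.1200
ω₁ (FL) = (vx − vy − k·ωz)/r = -0.3300/0.04 = -8.2500
ω₂ (FR) = (vx + vy + k·ωz)/r = 0.0300/0.04 = 0.7500
ω₃ (RL) = (vx + vy − k·ωz)/r = 0.2700/0.04 = 6.7500
ω₄ (RR) = (vx − vy + k·ωz)/r = -0.5700/0.04 = -14.2500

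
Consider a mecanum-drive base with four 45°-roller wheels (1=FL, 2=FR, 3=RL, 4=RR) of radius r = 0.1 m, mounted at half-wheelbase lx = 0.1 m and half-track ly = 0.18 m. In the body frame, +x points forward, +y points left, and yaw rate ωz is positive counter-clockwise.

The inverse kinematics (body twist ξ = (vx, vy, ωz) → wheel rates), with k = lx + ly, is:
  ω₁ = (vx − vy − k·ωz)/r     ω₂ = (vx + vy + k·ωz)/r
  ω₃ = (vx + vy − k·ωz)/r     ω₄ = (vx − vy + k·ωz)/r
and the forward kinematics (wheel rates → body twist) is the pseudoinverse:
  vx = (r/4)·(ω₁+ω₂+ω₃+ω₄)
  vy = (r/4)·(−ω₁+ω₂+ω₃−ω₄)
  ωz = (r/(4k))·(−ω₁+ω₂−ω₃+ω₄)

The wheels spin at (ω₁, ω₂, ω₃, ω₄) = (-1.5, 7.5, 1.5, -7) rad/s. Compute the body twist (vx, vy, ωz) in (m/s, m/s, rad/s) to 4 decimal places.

(0.0125, 0.4375, 0.0446)

k = lx + ly = 0.1 + 0.18 = 0.2800
ω₁+ω₂+ω₃+ω₄ = 0.5000  →  vx = (0.1/4)·0.5000 = 0.0125
−ω₁+ω₂+ω₃−ω₄ = 17.5000  →  vy = (0.1/4)·17.5000 = 0.4375
−ω₁+ω₂−ω₃+ω₄ = 0.5000  →  ωz = (0.1/1.1200)·0.5000 = 0.0446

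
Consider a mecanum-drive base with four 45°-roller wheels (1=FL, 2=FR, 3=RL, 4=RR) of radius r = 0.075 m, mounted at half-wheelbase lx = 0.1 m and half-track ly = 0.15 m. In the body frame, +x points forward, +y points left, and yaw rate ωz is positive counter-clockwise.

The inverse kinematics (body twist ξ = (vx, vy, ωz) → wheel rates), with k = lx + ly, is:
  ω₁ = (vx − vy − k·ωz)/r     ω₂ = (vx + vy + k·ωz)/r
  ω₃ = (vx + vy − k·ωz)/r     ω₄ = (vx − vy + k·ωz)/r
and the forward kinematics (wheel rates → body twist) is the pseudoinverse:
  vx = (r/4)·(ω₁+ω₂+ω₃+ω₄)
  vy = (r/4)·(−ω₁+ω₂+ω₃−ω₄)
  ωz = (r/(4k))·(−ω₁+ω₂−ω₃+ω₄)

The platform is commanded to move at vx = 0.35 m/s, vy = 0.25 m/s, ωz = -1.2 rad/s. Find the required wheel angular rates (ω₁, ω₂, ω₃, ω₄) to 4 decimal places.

k = lx + ly = 0.1 + 0.15 = 0.2500;  k·ωz = 0.2500·-1.2 = -0.3000
ω₁ (FL) = (vx − vy − k·ωz)/r = 0.4000/0.075 = 5.3333
ω₂ (FR) = (vx + vy + k·ωz)/r = 0.3000/0.075 = 4.0000
ω₃ (RL) = (vx + vy − k·ωz)/r = 0.9000/0.075 = 12.0000
ω₄ (RR) = (vx − vy + k·ωz)/r = -0.2000/0.075 = -2.6667

(5.3333, 4.0000, 12.0000, -2.6667)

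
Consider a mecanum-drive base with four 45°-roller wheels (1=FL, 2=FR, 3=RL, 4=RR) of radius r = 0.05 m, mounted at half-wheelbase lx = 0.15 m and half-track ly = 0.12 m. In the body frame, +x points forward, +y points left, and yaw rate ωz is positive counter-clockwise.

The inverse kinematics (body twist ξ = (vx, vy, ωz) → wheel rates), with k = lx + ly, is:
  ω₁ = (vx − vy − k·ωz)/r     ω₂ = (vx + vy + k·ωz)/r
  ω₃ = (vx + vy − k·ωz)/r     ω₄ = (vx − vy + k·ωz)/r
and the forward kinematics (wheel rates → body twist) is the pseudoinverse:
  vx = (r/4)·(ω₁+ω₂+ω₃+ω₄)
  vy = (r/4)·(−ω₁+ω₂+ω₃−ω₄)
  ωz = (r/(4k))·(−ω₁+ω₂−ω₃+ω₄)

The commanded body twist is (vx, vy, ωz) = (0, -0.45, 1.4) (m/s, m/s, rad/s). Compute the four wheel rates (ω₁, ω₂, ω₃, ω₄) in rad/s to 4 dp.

(1.4400, -1.4400, -16.5600, 16.5600)

k = lx + ly = 0.15 + 0.12 = 0.2700;  k·ωz = 0.2700·1.4 = 0.3780
ω₁ (FL) = (vx − vy − k·ωz)/r = 0.0720/0.05 = 1.4400
ω₂ (FR) = (vx + vy + k·ωz)/r = -0.0720/0.05 = -1.4400
ω₃ (RL) = (vx + vy − k·ωz)/r = -0.8280/0.05 = -16.5600
ω₄ (RR) = (vx − vy + k·ωz)/r = 0.8280/0.05 = 16.5600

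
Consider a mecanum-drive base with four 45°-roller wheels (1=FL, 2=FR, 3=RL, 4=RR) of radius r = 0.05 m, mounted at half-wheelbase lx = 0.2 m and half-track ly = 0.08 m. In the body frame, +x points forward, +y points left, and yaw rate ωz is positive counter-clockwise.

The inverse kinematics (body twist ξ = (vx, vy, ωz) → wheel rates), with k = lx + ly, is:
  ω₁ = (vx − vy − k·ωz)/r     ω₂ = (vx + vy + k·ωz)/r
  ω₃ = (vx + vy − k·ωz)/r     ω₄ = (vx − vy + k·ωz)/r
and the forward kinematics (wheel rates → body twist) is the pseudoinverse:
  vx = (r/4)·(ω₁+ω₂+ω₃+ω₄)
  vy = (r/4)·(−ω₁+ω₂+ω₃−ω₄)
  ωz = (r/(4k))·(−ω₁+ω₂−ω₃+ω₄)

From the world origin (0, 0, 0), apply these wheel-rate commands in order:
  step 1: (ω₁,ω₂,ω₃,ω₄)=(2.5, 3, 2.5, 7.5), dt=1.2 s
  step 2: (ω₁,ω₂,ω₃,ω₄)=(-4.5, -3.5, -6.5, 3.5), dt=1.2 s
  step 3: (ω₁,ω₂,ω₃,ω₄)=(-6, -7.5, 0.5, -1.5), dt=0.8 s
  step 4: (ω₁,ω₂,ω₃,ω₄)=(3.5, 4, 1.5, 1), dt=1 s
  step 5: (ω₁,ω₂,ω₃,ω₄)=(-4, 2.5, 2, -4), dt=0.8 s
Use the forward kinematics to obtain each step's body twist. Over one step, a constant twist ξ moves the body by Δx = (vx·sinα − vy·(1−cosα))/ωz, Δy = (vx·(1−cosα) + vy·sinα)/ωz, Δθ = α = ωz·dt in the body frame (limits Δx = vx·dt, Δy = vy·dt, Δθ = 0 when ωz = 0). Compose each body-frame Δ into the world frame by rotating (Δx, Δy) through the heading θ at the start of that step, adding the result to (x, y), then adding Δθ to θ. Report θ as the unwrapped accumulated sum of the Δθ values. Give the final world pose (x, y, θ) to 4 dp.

step 1: ξ=(vx,vy,ωz)=(0.1938, -0.0562, 0.2455), dt=1.2 → body Δ=(0.2390, -0.0325, 0.2946) → world pose (0.2390, -0.0325, 0.2946)
step 2: ξ=(vx,vy,ωz)=(-0.1375, -0.1125, 0.4911), dt=1.2 → body Δ=(-0.1170, -0.1745, 0.5893) → world pose (0.1778, -0.2335, 0.8839)
step 3: ξ=(vx,vy,ωz)=(-0.1813, 0.0063, -0.1563), dt=0.8 → body Δ=(-0.1443, 0.0140, -0.1250) → world pose (0.0754, -0.3362, 0.7589)
step 4: ξ=(vx,vy,ωz)=(0.1250, 0.0125, 0.0000), dt=1.0 → body Δ=(0.1250, 0.0125, 0.0000) → world pose (0.1575, -0.2411, 0.7589)
step 5: ξ=(vx,vy,ωz)=(-0.0438, 0.1562, 0.0223), dt=0.8 → body Δ=(-0.0361, 0.1247, 0.0179) → world pose (0.0455, -0.1755, 0.7768)

(0.0455, -0.1755, 0.7768)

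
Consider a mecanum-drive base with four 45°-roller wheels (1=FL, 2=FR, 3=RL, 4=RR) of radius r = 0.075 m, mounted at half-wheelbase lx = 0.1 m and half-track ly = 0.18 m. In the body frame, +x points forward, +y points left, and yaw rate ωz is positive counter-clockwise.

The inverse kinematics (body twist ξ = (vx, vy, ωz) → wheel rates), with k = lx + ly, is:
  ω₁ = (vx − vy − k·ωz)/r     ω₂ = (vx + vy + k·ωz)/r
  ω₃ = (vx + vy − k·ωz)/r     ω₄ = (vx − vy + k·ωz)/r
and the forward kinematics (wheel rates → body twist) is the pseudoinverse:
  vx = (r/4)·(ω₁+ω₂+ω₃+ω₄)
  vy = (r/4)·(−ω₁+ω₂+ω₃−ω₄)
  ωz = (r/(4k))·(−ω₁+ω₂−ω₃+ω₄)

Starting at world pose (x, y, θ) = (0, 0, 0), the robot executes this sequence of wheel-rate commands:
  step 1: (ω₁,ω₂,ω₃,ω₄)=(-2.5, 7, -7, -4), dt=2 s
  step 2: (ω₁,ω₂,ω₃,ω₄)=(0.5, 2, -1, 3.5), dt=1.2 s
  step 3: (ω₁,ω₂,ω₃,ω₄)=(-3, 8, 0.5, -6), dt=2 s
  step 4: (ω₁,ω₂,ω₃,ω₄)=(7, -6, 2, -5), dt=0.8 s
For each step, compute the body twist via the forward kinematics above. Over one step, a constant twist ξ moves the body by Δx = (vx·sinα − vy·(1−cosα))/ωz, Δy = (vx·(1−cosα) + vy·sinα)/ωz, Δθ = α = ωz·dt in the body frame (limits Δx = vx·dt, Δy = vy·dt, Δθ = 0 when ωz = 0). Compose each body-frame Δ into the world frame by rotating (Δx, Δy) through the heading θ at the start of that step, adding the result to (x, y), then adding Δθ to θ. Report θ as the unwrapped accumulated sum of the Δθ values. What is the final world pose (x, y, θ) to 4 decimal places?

(-0.5888, -0.3716, 1.6875)

step 1: ξ=(vx,vy,ωz)=(-0.1219, 0.1219, 0.8371), dt=2.0 → body Δ=(-0.3054, -0.0158, 1.6741) → world pose (-0.3054, -0.0158, 1.6741)
step 2: ξ=(vx,vy,ωz)=(0.0938, -0.0563, 0.4018), dt=1.2 → body Δ=(0.1242, -0.0383, 0.4821) → world pose (-0.2801, 0.1116, 2.1562)
step 3: ξ=(vx,vy,ωz)=(-0.0094, 0.3281, 0.3013), dt=2.0 → body Δ=(-0.2095, 0.6118, 0.6027) → world pose (-0.6743, -0.4010, 2.7589)
step 4: ξ=(vx,vy,ωz)=(-0.0375, -0.1125, -1.3393), dt=0.8 → body Δ=(-0.0684, -0.0592, -1.0714) → world pose (-0.5888, -0.3716, 1.6875)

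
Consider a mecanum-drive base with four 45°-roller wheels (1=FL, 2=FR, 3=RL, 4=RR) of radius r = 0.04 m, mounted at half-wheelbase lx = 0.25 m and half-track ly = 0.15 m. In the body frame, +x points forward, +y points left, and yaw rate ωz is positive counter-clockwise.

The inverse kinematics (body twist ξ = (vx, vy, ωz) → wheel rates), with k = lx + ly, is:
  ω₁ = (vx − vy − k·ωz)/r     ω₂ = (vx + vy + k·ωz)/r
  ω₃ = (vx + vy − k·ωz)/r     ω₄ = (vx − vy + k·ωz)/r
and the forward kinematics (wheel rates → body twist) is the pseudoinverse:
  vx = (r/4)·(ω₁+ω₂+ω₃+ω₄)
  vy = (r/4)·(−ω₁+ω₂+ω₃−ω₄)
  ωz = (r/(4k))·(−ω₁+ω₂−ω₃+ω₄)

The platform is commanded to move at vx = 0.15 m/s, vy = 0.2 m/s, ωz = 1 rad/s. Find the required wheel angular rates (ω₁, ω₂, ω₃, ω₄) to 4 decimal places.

k = lx + ly = 0.25 + 0.15 = 0.4000;  k·ωz = 0.4000·1 = 0.4000
ω₁ (FL) = (vx − vy − k·ωz)/r = -0.4500/0.04 = -11.2500
ω₂ (FR) = (vx + vy + k·ωz)/r = 0.7500/0.04 = 18.7500
ω₃ (RL) = (vx + vy − k·ωz)/r = -0.0500/0.04 = -1.2500
ω₄ (RR) = (vx − vy + k·ωz)/r = 0.3500/0.04 = 8.7500

(-11.2500, 18.7500, -1.2500, 8.7500)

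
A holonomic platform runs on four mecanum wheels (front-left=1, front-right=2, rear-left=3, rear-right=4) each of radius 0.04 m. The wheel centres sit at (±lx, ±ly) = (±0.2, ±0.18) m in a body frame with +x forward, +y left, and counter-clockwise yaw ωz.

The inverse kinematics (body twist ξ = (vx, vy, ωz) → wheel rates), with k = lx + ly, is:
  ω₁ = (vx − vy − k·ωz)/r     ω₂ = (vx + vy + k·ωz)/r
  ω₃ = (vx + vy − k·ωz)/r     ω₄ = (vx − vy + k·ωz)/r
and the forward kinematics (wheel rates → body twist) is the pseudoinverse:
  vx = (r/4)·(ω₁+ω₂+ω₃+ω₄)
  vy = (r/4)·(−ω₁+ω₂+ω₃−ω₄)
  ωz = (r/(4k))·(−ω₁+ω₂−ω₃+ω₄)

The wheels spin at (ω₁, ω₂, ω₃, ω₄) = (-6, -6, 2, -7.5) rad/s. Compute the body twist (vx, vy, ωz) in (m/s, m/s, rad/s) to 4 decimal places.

(-0.1750, 0.0950, -0.2500)

k = lx + ly = 0.2 + 0.18 = 0.3800
ω₁+ω₂+ω₃+ω₄ = -17.5000  →  vx = (0.04/4)·-17.5000 = -0.1750
−ω₁+ω₂+ω₃−ω₄ = 9.5000  →  vy = (0.04/4)·9.5000 = 0.0950
−ω₁+ω₂−ω₃+ω₄ = -9.5000  →  ωz = (0.04/1.5200)·-9.5000 = -0.2500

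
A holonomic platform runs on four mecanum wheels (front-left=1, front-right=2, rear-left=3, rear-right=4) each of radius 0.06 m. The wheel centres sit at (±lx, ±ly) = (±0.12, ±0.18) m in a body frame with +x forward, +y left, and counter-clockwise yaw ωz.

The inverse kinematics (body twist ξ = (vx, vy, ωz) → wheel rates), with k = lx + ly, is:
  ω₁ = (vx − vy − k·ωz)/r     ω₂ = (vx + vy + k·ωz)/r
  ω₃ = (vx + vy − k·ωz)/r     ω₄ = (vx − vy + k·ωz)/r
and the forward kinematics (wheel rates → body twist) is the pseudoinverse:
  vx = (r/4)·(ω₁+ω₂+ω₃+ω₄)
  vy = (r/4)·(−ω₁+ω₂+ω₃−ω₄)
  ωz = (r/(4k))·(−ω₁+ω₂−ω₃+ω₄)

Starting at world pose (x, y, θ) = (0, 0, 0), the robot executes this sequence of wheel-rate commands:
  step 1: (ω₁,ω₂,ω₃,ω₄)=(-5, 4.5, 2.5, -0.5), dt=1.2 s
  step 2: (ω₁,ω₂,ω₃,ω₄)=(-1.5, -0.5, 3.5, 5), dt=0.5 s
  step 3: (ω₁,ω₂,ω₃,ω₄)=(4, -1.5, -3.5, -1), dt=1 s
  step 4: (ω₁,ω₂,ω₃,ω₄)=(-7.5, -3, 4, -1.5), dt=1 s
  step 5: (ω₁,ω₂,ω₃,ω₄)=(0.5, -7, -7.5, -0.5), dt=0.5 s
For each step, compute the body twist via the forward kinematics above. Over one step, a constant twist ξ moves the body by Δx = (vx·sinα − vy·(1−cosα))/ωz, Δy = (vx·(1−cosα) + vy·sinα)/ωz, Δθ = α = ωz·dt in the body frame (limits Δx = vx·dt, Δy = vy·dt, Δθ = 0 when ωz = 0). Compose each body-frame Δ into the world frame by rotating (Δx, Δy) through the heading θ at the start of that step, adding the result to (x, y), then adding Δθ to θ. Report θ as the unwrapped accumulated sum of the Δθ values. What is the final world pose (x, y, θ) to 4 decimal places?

(-0.1901, 0.0980, 0.2400)

step 1: ξ=(vx,vy,ωz)=(0.0225, 0.1875, 0.3250), dt=1.2 → body Δ=(-0.0170, 0.2245, 0.3900) → world pose (-0.0170, 0.2245, 0.3900)
step 2: ξ=(vx,vy,ωz)=(0.0975, -0.0075, 0.1250), dt=0.5 → body Δ=(0.0488, -0.0022, 0.0625) → world pose (0.0290, 0.2410, 0.4525)
step 3: ξ=(vx,vy,ωz)=(-0.0300, -0.1200, -0.1500), dt=1.0 → body Δ=(-0.0389, -0.1173, -0.1500) → world pose (0.0453, 0.1186, 0.3025)
step 4: ξ=(vx,vy,ωz)=(-0.1200, 0.1500, -0.0500), dt=1.0 → body Δ=(-0.1162, 0.1529, -0.0500) → world pose (-0.1111, 0.2299, 0.2525)
step 5: ξ=(vx,vy,ωz)=(-0.2175, -0.2175, -0.0250), dt=0.5 → body Δ=(-0.1094, -0.1081, -0.0125) → world pose (-0.1901, 0.0980, 0.2400)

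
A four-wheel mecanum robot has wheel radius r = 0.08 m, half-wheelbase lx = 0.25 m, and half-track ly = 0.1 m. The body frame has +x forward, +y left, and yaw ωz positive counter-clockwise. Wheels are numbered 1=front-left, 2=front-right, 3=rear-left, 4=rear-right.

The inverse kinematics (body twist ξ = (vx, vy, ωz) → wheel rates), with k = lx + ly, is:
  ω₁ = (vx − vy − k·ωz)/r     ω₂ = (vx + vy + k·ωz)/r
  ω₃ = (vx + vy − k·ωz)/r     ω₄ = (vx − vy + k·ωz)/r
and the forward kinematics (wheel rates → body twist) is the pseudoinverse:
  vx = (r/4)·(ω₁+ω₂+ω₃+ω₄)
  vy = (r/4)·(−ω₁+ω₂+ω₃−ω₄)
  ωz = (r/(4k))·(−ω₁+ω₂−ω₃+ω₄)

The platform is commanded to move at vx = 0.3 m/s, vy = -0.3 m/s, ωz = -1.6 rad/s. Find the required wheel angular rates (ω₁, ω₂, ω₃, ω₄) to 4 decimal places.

k = lx + ly = 0.25 + 0.1 = 0.3500;  k·ωz = 0.3500·-1.6 = -0.5600
ω₁ (FL) = (vx − vy − k·ωz)/r = 1.1600/0.08 = 14.5000
ω₂ (FR) = (vx + vy + k·ωz)/r = -0.5600/0.08 = -7.0000
ω₃ (RL) = (vx + vy − k·ωz)/r = 0.5600/0.08 = 7.0000
ω₄ (RR) = (vx − vy + k·ωz)/r = 0.0400/0.08 = 0.5000

(14.5000, -7.0000, 7.0000, 0.5000)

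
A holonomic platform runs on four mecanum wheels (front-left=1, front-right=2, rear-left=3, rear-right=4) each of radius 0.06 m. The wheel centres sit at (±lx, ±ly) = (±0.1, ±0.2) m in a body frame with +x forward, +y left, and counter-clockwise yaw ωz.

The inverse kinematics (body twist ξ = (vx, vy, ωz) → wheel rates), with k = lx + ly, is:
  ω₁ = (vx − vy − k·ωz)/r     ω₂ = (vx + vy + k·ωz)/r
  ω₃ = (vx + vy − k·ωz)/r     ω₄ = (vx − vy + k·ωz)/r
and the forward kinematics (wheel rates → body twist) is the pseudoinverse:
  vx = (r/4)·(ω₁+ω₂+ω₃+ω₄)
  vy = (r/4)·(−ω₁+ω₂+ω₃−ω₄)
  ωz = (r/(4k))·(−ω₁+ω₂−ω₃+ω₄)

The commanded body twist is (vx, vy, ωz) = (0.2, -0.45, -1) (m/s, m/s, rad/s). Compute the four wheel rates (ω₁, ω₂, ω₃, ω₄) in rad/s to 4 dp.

k = lx + ly = 0.1 + 0.2 = 0.3000;  k·ωz = 0.3000·-1 = -0.3000
ω₁ (FL) = (vx − vy − k·ωz)/r = 0.9500/0.06 = 15.8333
ω₂ (FR) = (vx + vy + k·ωz)/r = -0.5500/0.06 = -9.1667
ω₃ (RL) = (vx + vy − k·ωz)/r = 0.0500/0.06 = 0.8333
ω₄ (RR) = (vx − vy + k·ωz)/r = 0.3500/0.06 = 5.8333

(15.8333, -9.1667, 0.8333, 5.8333)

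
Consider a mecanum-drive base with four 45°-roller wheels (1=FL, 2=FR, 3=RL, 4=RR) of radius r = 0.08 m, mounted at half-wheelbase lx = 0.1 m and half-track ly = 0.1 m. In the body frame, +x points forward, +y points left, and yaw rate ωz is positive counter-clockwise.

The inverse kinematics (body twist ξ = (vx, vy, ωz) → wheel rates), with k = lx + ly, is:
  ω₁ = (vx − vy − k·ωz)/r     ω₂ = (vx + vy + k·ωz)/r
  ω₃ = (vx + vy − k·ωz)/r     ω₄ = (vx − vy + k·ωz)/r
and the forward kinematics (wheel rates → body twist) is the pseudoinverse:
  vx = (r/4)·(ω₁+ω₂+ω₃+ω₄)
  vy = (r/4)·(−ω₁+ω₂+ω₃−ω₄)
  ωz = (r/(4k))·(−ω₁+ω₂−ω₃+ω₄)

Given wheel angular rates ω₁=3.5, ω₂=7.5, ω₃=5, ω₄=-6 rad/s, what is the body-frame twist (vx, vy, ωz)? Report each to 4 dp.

k = lx + ly = 0.1 + 0.1 = 0.2000
ω₁+ω₂+ω₃+ω₄ = 10.0000  →  vx = (0.08/4)·10.0000 = 0.2000
−ω₁+ω₂+ω₃−ω₄ = 15.0000  →  vy = (0.08/4)·15.0000 = 0.3000
−ω₁+ω₂−ω₃+ω₄ = -7.0000  →  ωz = (0.08/0.8000)·-7.0000 = -0.7000

(0.2000, 0.3000, -0.7000)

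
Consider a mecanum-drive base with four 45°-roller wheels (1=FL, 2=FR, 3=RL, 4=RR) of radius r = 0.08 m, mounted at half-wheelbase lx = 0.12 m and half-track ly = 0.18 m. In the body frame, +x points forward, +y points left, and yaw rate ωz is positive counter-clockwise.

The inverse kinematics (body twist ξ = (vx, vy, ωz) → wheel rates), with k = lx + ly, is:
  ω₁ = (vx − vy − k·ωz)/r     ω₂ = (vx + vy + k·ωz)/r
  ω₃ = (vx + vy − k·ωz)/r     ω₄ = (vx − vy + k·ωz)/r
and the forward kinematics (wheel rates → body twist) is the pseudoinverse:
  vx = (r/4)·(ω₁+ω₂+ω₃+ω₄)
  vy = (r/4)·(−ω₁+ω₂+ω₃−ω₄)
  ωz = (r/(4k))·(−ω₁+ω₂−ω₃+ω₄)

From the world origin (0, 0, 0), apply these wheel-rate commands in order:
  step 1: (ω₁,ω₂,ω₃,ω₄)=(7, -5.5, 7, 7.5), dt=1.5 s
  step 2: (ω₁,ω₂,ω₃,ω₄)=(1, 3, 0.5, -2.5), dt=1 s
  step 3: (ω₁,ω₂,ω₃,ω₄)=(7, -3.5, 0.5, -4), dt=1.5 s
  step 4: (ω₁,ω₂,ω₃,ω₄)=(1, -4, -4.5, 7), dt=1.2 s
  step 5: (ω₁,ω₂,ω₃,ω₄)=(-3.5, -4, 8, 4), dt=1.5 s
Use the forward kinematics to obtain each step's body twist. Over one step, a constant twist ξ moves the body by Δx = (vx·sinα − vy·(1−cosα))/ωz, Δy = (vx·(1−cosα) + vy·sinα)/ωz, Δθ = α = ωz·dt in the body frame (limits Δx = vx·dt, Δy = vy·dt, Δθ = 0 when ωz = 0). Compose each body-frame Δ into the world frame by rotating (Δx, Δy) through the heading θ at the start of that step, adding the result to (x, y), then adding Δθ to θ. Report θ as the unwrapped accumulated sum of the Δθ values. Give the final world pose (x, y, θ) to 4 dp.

step 1: ξ=(vx,vy,ωz)=(0.3200, -0.2600, -0.8000), dt=1.5 → body Δ=(0.1656, -0.5580, -1.2000) → world pose (0.1656, -0.5580, -1.2000)
step 2: ξ=(vx,vy,ωz)=(0.0400, 0.1000, -0.0667), dt=1.0 → body Δ=(0.0433, 0.0986, -0.0667) → world pose (0.2732, -0.5626, -1.2667)
step 3: ξ=(vx,vy,ωz)=(0.0000, -0.1200, -1.0000), dt=1.5 → body Δ=(-0.1115, -0.1197, -1.5000) → world pose (0.1256, -0.4921, -2.7667)
step 4: ξ=(vx,vy,ωz)=(-0.0100, -0.3300, 0.4333), dt=1.2 → body Δ=(0.0892, -0.3814, 0.5200) → world pose (-0.0971, -0.1698, -2.2467)
step 5: ξ=(vx,vy,ωz)=(0.0900, 0.0700, -0.3000), dt=1.5 → body Δ=(0.1537, 0.0716, -0.4500) → world pose (-0.1374, -0.3345, -2.6967)

(-0.1374, -0.3345, -2.6967)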